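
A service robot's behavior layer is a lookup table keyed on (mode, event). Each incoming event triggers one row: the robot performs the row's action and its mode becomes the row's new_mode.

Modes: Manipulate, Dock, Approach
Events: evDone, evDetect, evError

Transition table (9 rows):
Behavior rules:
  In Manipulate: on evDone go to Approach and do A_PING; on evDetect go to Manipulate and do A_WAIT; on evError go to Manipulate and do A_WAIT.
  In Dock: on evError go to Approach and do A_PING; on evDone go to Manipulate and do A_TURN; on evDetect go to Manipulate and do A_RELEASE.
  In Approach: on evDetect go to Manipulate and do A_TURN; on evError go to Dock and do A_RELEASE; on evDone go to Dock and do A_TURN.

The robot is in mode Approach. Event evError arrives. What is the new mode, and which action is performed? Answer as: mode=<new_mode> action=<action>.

current mode = Approach; filter table to that mode:
  (Approach, evDetect) → (Manipulate, A_TURN)
  (Approach, evError) → (Dock, A_RELEASE)  ← event matches
  (Approach, evDone) → (Dock, A_TURN)
event = evError selects (Dock, A_RELEASE)

mode=Dock action=A_RELEASE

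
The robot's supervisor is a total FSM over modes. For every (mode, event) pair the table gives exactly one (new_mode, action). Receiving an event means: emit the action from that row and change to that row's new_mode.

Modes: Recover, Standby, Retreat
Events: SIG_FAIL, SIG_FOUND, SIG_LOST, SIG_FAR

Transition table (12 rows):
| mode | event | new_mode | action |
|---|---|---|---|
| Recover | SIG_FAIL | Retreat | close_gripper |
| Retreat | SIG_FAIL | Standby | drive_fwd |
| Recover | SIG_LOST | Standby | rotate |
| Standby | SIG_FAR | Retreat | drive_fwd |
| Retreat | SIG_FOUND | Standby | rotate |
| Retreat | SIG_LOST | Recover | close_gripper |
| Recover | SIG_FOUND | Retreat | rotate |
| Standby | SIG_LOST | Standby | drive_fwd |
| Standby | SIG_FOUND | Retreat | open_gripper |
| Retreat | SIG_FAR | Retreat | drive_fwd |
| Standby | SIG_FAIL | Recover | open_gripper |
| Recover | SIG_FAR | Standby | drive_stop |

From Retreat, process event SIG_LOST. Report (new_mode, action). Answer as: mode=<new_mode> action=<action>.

current mode = Retreat; filter table to that mode:
  (Retreat, SIG_FAIL) → (Standby, drive_fwd)
  (Retreat, SIG_FOUND) → (Standby, rotate)
  (Retreat, SIG_LOST) → (Recover, close_gripper)  ← event matches
  (Retreat, SIG_FAR) → (Retreat, drive_fwd)
event = SIG_LOST selects (Recover, close_gripper)

mode=Recover action=close_gripper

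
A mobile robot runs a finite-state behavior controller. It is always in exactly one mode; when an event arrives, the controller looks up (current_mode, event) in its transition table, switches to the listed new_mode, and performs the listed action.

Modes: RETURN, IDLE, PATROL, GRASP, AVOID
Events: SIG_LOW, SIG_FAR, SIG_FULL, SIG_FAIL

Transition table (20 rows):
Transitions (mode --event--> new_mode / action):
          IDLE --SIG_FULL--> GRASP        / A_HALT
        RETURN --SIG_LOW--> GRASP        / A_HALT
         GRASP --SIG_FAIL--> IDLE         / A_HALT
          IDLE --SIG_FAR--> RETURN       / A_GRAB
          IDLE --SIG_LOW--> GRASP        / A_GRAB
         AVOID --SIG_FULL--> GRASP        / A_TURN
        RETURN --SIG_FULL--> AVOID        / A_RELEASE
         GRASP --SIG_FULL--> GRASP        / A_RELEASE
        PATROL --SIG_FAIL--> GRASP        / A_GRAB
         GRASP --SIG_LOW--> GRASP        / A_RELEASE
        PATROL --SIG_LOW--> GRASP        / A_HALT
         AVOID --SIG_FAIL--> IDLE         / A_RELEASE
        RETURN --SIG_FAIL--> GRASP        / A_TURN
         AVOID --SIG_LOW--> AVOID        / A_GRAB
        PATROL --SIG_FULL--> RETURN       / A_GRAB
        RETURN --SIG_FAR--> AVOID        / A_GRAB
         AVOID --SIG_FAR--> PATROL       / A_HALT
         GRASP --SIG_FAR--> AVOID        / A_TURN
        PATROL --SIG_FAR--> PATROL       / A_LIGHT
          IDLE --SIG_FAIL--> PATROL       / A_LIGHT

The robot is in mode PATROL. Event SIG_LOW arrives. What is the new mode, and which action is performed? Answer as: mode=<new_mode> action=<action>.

mode=GRASP action=A_HALT

current mode = PATROL; filter table to that mode:
  (PATROL, SIG_FAIL) → (GRASP, A_GRAB)
  (PATROL, SIG_LOW) → (GRASP, A_HALT)  ← event matches
  (PATROL, SIG_FULL) → (RETURN, A_GRAB)
  (PATROL, SIG_FAR) → (PATROL, A_LIGHT)
event = SIG_LOW selects (GRASP, A_HALT)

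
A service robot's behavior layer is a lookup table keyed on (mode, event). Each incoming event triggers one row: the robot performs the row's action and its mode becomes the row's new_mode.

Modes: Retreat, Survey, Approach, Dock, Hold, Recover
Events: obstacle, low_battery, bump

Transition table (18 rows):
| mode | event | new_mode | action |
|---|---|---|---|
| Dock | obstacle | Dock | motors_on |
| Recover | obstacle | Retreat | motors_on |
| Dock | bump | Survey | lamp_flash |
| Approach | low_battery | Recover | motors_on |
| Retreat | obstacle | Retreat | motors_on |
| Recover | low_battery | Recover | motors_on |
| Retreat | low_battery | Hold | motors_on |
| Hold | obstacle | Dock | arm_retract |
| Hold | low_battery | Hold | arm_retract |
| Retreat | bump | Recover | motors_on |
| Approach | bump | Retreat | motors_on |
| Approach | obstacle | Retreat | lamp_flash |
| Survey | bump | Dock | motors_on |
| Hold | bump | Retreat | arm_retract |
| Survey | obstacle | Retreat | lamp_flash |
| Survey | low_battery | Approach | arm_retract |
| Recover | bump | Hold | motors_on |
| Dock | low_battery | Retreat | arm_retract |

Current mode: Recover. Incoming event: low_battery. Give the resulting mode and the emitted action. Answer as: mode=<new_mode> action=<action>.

mode=Recover action=motors_on

current mode = Recover; filter table to that mode:
  (Recover, obstacle) → (Retreat, motors_on)
  (Recover, low_battery) → (Recover, motors_on)  ← event matches
  (Recover, bump) → (Hold, motors_on)
event = low_battery selects (Recover, motors_on)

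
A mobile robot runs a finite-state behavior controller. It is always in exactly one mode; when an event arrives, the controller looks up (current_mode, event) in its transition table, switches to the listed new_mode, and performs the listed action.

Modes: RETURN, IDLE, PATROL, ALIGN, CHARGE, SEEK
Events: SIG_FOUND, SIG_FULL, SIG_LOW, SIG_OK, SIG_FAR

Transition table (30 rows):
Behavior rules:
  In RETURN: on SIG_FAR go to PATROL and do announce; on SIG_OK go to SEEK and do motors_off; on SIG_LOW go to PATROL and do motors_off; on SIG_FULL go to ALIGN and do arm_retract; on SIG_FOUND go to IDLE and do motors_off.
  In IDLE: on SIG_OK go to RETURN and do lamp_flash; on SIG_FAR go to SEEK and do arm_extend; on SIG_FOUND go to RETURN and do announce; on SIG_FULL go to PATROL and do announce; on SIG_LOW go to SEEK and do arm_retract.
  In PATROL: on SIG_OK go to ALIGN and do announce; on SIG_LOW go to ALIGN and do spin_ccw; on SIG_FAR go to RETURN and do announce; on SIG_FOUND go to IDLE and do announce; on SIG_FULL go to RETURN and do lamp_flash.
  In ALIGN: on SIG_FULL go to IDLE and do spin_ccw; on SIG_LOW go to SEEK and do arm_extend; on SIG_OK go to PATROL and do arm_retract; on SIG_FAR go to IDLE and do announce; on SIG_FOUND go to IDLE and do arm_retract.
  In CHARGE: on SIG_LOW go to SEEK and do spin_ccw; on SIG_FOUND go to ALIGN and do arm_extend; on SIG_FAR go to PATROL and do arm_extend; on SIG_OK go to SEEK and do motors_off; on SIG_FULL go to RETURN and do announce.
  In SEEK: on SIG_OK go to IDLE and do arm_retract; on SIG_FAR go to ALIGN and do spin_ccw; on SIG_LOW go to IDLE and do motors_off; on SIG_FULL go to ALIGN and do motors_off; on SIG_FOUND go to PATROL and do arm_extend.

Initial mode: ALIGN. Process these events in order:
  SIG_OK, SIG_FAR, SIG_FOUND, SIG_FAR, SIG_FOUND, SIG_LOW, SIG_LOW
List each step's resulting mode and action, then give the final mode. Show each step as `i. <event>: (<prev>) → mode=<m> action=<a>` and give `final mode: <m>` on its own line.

final mode: SEEK

1. SIG_OK: (ALIGN) → mode=PATROL action=arm_retract
2. SIG_FAR: (PATROL) → mode=RETURN action=announce
3. SIG_FOUND: (RETURN) → mode=IDLE action=motors_off
4. SIG_FAR: (IDLE) → mode=SEEK action=arm_extend
5. SIG_FOUND: (SEEK) → mode=PATROL action=arm_extend
6. SIG_LOW: (PATROL) → mode=ALIGN action=spin_ccw
7. SIG_LOW: (ALIGN) → mode=SEEK action=arm_extend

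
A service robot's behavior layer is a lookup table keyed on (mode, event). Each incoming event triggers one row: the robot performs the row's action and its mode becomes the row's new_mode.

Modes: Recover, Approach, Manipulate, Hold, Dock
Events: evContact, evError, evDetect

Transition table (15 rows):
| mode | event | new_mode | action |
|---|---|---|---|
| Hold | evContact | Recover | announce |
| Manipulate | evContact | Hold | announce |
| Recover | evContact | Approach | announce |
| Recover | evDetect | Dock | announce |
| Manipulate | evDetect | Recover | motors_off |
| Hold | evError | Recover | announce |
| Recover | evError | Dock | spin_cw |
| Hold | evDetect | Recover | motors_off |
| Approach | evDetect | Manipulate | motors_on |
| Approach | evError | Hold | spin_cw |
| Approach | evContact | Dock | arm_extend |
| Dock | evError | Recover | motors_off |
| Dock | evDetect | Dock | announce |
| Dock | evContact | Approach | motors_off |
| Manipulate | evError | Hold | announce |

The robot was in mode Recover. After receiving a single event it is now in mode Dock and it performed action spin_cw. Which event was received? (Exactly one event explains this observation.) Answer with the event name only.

try evContact: (Recover, evContact) → (Approach, announce)
try evError: (Recover, evError) → (Dock, spin_cw)  ← matches
try evDetect: (Recover, evDetect) → (Dock, announce)

evError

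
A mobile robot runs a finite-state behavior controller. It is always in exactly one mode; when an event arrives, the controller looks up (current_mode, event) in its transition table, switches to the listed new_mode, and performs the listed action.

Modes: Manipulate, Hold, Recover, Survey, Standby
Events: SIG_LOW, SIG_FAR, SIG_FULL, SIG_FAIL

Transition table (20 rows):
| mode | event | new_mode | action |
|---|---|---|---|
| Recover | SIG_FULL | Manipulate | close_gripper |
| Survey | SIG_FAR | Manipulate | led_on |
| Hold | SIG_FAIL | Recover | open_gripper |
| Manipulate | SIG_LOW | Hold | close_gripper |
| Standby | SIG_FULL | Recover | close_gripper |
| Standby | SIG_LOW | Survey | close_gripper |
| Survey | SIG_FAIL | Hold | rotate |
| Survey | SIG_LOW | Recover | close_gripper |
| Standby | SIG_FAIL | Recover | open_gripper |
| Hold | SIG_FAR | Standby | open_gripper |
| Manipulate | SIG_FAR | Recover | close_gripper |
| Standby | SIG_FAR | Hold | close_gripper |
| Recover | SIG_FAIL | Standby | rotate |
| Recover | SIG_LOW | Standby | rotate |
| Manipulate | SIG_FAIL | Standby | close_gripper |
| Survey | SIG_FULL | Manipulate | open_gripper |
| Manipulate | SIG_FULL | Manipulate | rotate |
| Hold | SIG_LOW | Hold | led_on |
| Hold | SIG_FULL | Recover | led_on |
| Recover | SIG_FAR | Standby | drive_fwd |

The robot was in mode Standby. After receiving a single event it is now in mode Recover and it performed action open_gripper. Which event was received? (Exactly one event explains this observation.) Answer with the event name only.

try SIG_LOW: (Standby, SIG_LOW) → (Survey, close_gripper)
try SIG_FAR: (Standby, SIG_FAR) → (Hold, close_gripper)
try SIG_FULL: (Standby, SIG_FULL) → (Recover, close_gripper)
try SIG_FAIL: (Standby, SIG_FAIL) → (Recover, open_gripper)  ← matches

SIG_FAIL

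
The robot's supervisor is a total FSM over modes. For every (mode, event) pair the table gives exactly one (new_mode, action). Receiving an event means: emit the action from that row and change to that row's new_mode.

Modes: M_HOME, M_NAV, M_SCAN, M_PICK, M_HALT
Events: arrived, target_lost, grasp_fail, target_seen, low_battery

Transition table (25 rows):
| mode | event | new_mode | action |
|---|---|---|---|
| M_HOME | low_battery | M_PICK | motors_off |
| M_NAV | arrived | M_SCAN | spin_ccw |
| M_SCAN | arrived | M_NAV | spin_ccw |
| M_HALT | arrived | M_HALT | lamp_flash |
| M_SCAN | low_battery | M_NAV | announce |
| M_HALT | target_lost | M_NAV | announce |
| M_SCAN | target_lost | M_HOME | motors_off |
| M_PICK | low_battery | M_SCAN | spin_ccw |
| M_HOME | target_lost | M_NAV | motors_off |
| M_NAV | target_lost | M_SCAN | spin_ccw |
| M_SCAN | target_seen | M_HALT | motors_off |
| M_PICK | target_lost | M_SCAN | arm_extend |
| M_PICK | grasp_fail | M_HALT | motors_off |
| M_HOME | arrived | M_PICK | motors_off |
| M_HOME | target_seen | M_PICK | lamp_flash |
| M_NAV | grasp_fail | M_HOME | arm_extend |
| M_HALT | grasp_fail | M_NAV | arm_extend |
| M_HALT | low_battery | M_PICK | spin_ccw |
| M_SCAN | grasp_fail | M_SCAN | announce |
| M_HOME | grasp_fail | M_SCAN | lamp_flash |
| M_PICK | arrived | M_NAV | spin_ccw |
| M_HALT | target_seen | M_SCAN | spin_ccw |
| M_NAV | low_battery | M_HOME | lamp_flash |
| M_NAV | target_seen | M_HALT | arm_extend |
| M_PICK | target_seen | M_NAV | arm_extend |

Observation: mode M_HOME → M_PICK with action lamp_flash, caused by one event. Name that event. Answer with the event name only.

target_seen

try arrived: (M_HOME, arrived) → (M_PICK, motors_off)
try target_lost: (M_HOME, target_lost) → (M_NAV, motors_off)
try grasp_fail: (M_HOME, grasp_fail) → (M_SCAN, lamp_flash)
try target_seen: (M_HOME, target_seen) → (M_PICK, lamp_flash)  ← matches
try low_battery: (M_HOME, low_battery) → (M_PICK, motors_off)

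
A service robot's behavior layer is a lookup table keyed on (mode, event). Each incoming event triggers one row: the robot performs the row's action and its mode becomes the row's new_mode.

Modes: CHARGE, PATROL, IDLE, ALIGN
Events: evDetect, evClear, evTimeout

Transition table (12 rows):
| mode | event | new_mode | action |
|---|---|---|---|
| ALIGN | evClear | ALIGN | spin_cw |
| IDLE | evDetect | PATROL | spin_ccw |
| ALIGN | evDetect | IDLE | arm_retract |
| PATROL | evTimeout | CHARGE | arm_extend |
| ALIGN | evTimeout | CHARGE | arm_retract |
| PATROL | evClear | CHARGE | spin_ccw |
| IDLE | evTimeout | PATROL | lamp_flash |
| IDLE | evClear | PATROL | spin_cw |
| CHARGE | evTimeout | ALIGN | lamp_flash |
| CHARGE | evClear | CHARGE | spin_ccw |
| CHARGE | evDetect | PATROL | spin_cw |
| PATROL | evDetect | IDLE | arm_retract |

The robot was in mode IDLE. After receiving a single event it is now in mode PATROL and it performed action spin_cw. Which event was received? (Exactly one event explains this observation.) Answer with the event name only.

try evDetect: (IDLE, evDetect) → (PATROL, spin_ccw)
try evClear: (IDLE, evClear) → (PATROL, spin_cw)  ← matches
try evTimeout: (IDLE, evTimeout) → (PATROL, lamp_flash)

evClear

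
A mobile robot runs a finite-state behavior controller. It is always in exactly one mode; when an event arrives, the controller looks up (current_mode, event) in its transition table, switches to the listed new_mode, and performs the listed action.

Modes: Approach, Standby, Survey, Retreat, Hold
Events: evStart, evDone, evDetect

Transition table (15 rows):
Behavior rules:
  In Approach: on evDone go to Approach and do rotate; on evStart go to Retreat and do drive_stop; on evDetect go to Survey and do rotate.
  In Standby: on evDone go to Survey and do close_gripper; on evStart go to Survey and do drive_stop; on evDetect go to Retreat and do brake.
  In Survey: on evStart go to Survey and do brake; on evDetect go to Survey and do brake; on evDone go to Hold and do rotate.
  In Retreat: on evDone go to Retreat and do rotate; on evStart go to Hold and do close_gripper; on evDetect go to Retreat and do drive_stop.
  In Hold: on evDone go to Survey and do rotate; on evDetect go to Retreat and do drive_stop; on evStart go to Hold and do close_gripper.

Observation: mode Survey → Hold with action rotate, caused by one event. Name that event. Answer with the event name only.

evDone

try evStart: (Survey, evStart) → (Survey, brake)
try evDone: (Survey, evDone) → (Hold, rotate)  ← matches
try evDetect: (Survey, evDetect) → (Survey, brake)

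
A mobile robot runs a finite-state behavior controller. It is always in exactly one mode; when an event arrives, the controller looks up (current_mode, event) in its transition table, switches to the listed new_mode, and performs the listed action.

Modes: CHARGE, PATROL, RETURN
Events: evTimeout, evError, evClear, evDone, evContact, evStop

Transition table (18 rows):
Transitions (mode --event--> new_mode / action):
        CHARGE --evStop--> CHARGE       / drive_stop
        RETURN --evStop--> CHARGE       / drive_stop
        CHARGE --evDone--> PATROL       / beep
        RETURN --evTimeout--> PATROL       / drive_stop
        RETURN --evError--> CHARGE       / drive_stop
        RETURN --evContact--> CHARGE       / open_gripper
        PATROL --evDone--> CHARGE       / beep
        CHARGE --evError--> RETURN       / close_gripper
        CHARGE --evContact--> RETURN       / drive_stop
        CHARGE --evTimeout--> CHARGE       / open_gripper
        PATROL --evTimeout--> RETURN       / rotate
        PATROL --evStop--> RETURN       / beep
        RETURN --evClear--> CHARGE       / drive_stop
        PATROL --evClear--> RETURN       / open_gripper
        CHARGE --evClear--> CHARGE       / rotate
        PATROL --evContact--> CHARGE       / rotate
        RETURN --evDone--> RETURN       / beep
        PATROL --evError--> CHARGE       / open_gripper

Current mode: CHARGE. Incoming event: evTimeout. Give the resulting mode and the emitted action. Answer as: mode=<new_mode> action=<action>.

current mode = CHARGE; filter table to that mode:
  (CHARGE, evStop) → (CHARGE, drive_stop)
  (CHARGE, evDone) → (PATROL, beep)
  (CHARGE, evError) → (RETURN, close_gripper)
  (CHARGE, evContact) → (RETURN, drive_stop)
  (CHARGE, evTimeout) → (CHARGE, open_gripper)  ← event matches
  (CHARGE, evClear) → (CHARGE, rotate)
event = evTimeout selects (CHARGE, open_gripper)

mode=CHARGE action=open_gripper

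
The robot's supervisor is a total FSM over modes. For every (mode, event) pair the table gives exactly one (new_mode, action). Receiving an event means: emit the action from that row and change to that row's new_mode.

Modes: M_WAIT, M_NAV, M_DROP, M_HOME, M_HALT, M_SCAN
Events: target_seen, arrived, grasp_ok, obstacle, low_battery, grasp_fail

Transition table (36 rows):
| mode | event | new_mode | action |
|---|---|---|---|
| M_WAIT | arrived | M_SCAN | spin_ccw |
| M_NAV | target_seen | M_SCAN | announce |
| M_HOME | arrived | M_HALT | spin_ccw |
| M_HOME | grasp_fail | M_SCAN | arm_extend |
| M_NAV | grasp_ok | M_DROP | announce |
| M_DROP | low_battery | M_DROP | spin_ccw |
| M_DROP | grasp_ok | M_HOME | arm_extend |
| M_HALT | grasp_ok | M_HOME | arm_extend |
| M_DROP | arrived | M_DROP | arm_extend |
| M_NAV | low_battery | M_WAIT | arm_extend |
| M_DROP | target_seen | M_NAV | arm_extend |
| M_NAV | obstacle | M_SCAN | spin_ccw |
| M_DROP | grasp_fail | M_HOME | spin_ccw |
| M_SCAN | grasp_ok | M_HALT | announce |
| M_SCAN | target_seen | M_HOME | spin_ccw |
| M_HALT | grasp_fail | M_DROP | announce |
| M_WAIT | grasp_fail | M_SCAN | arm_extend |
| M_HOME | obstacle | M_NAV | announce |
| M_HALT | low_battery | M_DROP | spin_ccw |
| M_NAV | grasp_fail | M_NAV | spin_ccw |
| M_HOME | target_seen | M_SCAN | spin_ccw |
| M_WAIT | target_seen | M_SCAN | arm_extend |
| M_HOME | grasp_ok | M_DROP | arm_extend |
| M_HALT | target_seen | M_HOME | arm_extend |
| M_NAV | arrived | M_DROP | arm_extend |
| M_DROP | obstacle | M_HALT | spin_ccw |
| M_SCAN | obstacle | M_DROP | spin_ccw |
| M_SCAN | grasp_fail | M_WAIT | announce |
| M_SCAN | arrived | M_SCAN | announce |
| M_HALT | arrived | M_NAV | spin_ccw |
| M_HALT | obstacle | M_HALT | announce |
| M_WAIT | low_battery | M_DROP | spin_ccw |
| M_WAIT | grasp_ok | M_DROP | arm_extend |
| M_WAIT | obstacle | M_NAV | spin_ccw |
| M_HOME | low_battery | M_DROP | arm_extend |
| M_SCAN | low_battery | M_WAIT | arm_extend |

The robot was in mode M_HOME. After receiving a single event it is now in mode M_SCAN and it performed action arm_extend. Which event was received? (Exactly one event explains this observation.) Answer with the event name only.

grasp_fail

try target_seen: (M_HOME, target_seen) → (M_SCAN, spin_ccw)
try arrived: (M_HOME, arrived) → (M_HALT, spin_ccw)
try grasp_ok: (M_HOME, grasp_ok) → (M_DROP, arm_extend)
try obstacle: (M_HOME, obstacle) → (M_NAV, announce)
try low_battery: (M_HOME, low_battery) → (M_DROP, arm_extend)
try grasp_fail: (M_HOME, grasp_fail) → (M_SCAN, arm_extend)  ← matches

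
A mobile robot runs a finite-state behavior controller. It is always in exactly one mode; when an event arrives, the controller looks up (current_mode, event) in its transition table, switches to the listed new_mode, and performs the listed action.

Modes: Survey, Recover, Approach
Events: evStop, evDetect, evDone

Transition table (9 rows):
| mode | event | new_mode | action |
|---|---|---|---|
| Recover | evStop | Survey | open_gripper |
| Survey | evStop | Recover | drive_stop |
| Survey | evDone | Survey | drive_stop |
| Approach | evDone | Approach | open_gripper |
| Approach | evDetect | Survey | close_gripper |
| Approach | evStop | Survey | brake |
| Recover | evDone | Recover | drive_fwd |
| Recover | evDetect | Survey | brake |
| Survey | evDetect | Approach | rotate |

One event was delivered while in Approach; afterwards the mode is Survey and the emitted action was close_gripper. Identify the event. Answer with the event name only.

try evStop: (Approach, evStop) → (Survey, brake)
try evDetect: (Approach, evDetect) → (Survey, close_gripper)  ← matches
try evDone: (Approach, evDone) → (Approach, open_gripper)

evDetect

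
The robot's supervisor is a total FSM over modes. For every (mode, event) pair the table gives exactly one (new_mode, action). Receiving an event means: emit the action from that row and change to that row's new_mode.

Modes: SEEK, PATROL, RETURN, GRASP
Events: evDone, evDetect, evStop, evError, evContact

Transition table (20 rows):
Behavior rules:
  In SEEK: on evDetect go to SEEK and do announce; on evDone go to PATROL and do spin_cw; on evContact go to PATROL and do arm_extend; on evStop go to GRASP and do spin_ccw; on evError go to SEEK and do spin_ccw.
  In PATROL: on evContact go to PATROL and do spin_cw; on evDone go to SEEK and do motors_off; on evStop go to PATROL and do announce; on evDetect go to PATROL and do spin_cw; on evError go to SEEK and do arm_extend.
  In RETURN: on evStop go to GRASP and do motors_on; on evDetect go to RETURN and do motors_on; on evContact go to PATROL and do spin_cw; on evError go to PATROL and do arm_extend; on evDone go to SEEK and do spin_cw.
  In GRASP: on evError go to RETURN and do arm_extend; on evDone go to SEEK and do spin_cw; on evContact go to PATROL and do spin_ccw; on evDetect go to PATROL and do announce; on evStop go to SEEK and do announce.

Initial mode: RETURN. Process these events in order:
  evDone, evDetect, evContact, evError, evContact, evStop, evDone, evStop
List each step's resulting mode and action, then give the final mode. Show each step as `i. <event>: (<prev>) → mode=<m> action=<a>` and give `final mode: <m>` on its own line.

final mode: GRASP

1. evDone: (RETURN) → mode=SEEK action=spin_cw
2. evDetect: (SEEK) → mode=SEEK action=announce
3. evContact: (SEEK) → mode=PATROL action=arm_extend
4. evError: (PATROL) → mode=SEEK action=arm_extend
5. evContact: (SEEK) → mode=PATROL action=arm_extend
6. evStop: (PATROL) → mode=PATROL action=announce
7. evDone: (PATROL) → mode=SEEK action=motors_off
8. evStop: (SEEK) → mode=GRASP action=spin_ccw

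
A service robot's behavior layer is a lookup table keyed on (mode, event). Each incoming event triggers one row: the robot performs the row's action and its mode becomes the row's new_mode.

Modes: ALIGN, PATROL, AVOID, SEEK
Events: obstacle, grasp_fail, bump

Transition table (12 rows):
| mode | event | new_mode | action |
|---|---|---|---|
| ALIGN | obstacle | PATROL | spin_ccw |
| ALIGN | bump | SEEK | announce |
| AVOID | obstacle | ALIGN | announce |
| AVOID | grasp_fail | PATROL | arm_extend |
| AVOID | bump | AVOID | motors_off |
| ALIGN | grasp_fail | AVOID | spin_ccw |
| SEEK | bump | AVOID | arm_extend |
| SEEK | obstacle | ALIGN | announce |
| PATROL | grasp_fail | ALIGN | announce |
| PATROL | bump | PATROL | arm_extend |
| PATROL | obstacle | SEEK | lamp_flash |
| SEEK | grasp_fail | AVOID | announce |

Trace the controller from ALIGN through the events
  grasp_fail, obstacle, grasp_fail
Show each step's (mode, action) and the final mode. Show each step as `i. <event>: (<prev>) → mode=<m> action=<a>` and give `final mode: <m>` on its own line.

1. grasp_fail: (ALIGN) → mode=AVOID action=spin_ccw
2. obstacle: (AVOID) → mode=ALIGN action=announce
3. grasp_fail: (ALIGN) → mode=AVOID action=spin_ccw

final mode: AVOID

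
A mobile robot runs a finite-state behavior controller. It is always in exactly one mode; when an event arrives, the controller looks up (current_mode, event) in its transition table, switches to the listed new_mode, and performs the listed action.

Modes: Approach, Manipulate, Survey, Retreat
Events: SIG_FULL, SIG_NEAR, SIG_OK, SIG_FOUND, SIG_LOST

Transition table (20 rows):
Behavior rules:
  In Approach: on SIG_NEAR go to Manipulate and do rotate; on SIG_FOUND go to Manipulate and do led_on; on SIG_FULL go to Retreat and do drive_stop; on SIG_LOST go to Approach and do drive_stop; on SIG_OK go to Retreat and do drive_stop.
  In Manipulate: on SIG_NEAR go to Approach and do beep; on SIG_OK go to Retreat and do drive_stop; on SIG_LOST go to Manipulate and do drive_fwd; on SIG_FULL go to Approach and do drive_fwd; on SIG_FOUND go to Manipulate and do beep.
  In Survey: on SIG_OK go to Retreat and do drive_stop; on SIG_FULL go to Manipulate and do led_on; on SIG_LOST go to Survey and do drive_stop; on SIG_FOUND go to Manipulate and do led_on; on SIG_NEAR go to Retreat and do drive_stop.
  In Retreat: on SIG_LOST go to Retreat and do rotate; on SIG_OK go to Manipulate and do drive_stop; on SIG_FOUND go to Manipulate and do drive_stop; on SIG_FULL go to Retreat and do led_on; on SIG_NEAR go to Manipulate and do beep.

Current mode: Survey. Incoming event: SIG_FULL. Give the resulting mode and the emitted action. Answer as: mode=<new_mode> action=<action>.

mode=Manipulate action=led_on

current mode = Survey; filter table to that mode:
  (Survey, SIG_OK) → (Retreat, drive_stop)
  (Survey, SIG_FULL) → (Manipulate, led_on)  ← event matches
  (Survey, SIG_LOST) → (Survey, drive_stop)
  (Survey, SIG_FOUND) → (Manipulate, led_on)
  (Survey, SIG_NEAR) → (Retreat, drive_stop)
event = SIG_FULL selects (Manipulate, led_on)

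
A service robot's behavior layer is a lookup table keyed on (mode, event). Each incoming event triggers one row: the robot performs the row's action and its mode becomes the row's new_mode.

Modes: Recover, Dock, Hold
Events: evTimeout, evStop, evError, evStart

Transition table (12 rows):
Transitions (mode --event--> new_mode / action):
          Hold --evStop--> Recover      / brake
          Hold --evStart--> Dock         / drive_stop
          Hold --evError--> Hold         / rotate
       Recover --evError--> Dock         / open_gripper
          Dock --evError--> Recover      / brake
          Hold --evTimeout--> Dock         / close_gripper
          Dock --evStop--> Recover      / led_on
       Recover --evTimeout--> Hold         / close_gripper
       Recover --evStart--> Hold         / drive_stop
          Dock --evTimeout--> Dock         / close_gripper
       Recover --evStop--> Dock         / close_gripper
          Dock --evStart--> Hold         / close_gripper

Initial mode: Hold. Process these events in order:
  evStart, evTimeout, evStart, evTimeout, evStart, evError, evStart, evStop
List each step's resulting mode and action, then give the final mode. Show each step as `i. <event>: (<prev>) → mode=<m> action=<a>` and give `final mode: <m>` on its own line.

final mode: Recover

1. evStart: (Hold) → mode=Dock action=drive_stop
2. evTimeout: (Dock) → mode=Dock action=close_gripper
3. evStart: (Dock) → mode=Hold action=close_gripper
4. evTimeout: (Hold) → mode=Dock action=close_gripper
5. evStart: (Dock) → mode=Hold action=close_gripper
6. evError: (Hold) → mode=Hold action=rotate
7. evStart: (Hold) → mode=Dock action=drive_stop
8. evStop: (Dock) → mode=Recover action=led_on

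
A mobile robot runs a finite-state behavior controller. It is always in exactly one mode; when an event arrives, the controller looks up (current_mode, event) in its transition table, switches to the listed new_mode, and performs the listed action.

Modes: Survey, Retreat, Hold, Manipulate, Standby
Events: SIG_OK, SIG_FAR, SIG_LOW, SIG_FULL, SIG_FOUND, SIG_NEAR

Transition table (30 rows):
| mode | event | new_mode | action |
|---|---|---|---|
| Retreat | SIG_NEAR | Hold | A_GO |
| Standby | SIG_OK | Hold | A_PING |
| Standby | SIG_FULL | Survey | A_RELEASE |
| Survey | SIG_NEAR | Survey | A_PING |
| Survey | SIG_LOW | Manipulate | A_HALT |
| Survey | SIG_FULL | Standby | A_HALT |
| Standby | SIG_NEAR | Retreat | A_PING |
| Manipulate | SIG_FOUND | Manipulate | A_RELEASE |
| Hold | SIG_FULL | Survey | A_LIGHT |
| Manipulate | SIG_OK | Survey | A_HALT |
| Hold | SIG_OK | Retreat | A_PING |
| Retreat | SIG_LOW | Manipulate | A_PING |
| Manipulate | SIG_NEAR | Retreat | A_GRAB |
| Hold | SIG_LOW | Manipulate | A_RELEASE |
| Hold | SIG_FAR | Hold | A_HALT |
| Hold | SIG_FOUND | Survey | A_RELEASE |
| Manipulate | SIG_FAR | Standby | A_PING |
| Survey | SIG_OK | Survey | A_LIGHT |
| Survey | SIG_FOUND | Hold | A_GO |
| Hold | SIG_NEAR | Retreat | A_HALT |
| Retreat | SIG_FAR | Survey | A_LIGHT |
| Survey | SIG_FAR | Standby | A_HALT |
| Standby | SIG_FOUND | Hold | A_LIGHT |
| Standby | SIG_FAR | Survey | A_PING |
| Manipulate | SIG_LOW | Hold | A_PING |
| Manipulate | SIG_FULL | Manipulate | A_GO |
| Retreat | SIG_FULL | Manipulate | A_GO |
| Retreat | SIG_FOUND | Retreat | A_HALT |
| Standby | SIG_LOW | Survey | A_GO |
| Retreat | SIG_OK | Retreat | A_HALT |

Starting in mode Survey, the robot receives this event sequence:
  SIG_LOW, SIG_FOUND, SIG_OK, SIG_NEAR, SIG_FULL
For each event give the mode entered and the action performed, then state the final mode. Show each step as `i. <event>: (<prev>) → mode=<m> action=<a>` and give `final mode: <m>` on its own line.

1. SIG_LOW: (Survey) → mode=Manipulate action=A_HALT
2. SIG_FOUND: (Manipulate) → mode=Manipulate action=A_RELEASE
3. SIG_OK: (Manipulate) → mode=Survey action=A_HALT
4. SIG_NEAR: (Survey) → mode=Survey action=A_PING
5. SIG_FULL: (Survey) → mode=Standby action=A_HALT

final mode: Standby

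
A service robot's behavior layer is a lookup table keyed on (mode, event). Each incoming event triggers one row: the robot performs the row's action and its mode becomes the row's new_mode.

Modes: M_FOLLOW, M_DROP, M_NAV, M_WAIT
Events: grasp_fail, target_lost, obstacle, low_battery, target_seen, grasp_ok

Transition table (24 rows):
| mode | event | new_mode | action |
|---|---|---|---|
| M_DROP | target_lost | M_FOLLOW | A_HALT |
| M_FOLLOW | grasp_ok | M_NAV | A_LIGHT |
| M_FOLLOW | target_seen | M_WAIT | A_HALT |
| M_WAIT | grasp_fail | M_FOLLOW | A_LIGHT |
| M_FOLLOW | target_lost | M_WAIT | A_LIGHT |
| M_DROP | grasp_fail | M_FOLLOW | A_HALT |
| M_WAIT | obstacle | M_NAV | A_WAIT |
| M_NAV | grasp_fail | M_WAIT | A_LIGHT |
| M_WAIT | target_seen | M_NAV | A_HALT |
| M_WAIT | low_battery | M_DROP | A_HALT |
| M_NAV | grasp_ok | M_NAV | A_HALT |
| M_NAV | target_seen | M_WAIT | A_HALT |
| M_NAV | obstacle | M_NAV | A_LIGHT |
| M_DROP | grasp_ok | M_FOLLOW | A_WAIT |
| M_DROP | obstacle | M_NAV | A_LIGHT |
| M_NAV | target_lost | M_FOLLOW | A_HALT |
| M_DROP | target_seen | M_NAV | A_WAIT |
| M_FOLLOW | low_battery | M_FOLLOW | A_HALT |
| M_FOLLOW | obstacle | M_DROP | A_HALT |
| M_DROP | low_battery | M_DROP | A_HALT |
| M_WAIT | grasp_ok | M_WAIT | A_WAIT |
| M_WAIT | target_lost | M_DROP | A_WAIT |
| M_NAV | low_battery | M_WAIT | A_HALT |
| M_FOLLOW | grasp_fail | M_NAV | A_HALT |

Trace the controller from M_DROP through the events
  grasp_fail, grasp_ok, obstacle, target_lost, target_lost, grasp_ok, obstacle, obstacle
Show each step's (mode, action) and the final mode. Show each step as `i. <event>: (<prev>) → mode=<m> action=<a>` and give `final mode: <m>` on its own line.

final mode: M_NAV

1. grasp_fail: (M_DROP) → mode=M_FOLLOW action=A_HALT
2. grasp_ok: (M_FOLLOW) → mode=M_NAV action=A_LIGHT
3. obstacle: (M_NAV) → mode=M_NAV action=A_LIGHT
4. target_lost: (M_NAV) → mode=M_FOLLOW action=A_HALT
5. target_lost: (M_FOLLOW) → mode=M_WAIT action=A_LIGHT
6. grasp_ok: (M_WAIT) → mode=M_WAIT action=A_WAIT
7. obstacle: (M_WAIT) → mode=M_NAV action=A_WAIT
8. obstacle: (M_NAV) → mode=M_NAV action=A_LIGHT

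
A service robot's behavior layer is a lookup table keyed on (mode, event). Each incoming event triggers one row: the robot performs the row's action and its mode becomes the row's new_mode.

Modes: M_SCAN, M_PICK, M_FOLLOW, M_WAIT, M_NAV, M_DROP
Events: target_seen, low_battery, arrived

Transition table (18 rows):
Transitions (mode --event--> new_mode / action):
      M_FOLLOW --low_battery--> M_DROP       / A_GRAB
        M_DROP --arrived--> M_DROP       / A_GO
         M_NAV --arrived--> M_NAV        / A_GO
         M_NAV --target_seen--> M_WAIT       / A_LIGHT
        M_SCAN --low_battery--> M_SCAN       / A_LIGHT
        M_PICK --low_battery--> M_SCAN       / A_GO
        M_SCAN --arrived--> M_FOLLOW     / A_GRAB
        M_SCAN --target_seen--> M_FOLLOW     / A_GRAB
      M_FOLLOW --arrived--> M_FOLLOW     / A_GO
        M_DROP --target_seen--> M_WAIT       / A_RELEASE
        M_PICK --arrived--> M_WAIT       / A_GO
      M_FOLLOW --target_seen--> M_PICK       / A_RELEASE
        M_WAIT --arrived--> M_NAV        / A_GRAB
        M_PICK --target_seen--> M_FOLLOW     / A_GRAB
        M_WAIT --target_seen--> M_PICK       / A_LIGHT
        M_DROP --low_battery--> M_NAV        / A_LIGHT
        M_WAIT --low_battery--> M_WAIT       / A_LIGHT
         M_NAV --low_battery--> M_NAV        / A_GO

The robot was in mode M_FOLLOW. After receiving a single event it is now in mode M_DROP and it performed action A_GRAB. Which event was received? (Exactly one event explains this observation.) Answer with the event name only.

low_battery

try target_seen: (M_FOLLOW, target_seen) → (M_PICK, A_RELEASE)
try low_battery: (M_FOLLOW, low_battery) → (M_DROP, A_GRAB)  ← matches
try arrived: (M_FOLLOW, arrived) → (M_FOLLOW, A_GO)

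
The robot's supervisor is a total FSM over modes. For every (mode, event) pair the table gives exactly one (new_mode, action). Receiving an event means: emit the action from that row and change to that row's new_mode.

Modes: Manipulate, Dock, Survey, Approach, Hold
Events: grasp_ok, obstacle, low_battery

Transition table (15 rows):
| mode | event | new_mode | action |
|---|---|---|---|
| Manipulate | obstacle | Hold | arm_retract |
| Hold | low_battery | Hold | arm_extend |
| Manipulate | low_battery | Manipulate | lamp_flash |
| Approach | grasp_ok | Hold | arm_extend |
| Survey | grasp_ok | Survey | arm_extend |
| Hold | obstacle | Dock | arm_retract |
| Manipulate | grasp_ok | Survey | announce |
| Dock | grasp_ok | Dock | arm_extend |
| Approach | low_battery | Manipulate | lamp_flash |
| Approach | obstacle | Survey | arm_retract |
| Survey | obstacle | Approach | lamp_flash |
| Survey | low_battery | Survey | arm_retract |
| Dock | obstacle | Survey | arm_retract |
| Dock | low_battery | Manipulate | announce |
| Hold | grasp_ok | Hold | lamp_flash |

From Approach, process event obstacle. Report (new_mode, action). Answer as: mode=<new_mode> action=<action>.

mode=Survey action=arm_retract

current mode = Approach; filter table to that mode:
  (Approach, grasp_ok) → (Hold, arm_extend)
  (Approach, low_battery) → (Manipulate, lamp_flash)
  (Approach, obstacle) → (Survey, arm_retract)  ← event matches
event = obstacle selects (Survey, arm_retract)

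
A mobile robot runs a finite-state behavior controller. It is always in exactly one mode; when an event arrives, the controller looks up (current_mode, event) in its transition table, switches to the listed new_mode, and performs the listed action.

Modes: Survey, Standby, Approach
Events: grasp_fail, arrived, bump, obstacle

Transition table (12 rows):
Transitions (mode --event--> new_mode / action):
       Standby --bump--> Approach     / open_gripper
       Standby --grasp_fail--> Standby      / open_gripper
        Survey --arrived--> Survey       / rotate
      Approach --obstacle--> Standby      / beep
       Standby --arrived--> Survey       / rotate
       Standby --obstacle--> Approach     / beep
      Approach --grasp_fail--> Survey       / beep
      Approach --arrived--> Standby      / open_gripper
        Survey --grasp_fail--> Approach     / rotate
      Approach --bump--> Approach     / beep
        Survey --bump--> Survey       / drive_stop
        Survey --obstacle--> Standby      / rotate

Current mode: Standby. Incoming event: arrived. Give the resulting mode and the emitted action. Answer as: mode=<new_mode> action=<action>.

mode=Survey action=rotate

current mode = Standby; filter table to that mode:
  (Standby, bump) → (Approach, open_gripper)
  (Standby, grasp_fail) → (Standby, open_gripper)
  (Standby, arrived) → (Survey, rotate)  ← event matches
  (Standby, obstacle) → (Approach, beep)
event = arrived selects (Survey, rotate)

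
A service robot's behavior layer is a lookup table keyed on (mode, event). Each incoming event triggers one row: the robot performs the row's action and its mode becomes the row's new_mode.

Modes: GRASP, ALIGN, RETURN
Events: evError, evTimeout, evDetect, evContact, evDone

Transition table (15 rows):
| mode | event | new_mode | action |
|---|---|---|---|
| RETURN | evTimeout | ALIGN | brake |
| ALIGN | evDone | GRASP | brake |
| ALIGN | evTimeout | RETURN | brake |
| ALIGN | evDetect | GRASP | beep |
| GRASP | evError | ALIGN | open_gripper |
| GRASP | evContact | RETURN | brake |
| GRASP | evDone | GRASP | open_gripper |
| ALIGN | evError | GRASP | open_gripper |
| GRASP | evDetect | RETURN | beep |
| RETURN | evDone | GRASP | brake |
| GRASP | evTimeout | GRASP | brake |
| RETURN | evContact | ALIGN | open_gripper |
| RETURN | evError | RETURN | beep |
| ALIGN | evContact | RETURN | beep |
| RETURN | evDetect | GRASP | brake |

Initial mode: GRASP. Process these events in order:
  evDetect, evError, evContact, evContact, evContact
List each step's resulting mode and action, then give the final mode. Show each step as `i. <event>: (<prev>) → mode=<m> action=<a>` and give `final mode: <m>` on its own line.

final mode: ALIGN

1. evDetect: (GRASP) → mode=RETURN action=beep
2. evError: (RETURN) → mode=RETURN action=beep
3. evContact: (RETURN) → mode=ALIGN action=open_gripper
4. evContact: (ALIGN) → mode=RETURN action=beep
5. evContact: (RETURN) → mode=ALIGN action=open_gripper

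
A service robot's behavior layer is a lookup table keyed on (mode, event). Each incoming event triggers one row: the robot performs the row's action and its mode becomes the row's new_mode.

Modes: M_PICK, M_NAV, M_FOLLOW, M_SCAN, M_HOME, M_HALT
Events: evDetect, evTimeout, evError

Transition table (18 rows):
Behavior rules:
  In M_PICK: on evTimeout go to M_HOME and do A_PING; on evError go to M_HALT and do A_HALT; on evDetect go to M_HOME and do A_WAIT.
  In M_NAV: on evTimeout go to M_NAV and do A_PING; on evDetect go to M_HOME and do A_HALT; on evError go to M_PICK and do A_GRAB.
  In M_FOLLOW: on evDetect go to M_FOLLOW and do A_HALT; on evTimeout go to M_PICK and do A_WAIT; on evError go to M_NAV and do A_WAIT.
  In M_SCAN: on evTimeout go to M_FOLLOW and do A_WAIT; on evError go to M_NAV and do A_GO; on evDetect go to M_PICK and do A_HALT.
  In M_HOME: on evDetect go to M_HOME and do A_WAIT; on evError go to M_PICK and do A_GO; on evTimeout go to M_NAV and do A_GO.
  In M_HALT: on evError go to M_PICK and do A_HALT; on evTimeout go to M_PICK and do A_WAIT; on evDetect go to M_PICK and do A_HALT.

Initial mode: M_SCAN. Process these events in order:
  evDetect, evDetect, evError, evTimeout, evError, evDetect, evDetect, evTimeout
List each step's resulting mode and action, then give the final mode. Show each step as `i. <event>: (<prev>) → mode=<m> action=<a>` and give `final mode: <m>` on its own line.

final mode: M_NAV

1. evDetect: (M_SCAN) → mode=M_PICK action=A_HALT
2. evDetect: (M_PICK) → mode=M_HOME action=A_WAIT
3. evError: (M_HOME) → mode=M_PICK action=A_GO
4. evTimeout: (M_PICK) → mode=M_HOME action=A_PING
5. evError: (M_HOME) → mode=M_PICK action=A_GO
6. evDetect: (M_PICK) → mode=M_HOME action=A_WAIT
7. evDetect: (M_HOME) → mode=M_HOME action=A_WAIT
8. evTimeout: (M_HOME) → mode=M_NAV action=A_GO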